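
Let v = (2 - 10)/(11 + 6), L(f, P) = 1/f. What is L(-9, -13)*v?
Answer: 8/153 ≈ 0.052288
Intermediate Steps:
v = -8/17 ≈ -0.47059
L(-9, -13)*v = -8/17/(-9) = -⅑*(-8/17) = 8/153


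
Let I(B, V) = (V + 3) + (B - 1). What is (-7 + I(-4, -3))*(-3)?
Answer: 36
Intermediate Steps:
I(B, V) = 2 + B + V (I(B, V) = (3 + V) + (-1 + B) = 2 + B + V)
(-7 + I(-4, -3))*(-3) = (-7 + (2 - 4 - 3))*(-3) = (-7 - 5)*(-3) = -12*(-3) = 36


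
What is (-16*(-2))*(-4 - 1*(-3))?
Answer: -32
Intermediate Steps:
(-16*(-2))*(-4 - 1*(-3)) = 32*(-4 + 3) = 32*(-1) = -32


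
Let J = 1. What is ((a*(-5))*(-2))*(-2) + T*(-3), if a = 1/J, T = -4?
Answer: -8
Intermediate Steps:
a = 1 (a = 1/1 = 1*1 = 1)
((a*(-5))*(-2))*(-2) + T*(-3) = ((1*(-5))*(-2))*(-2) - 4*(-3) = -5*(-2)*(-2) + 12 = 10*(-2) + 12 = -20 + 12 = -8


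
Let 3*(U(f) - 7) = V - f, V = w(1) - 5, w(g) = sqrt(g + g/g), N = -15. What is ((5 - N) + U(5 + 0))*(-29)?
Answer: -2059/3 - 29*sqrt(2)/3 ≈ -700.00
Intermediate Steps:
w(g) = sqrt(1 + g) (w(g) = sqrt(g + 1) = sqrt(1 + g))
V = -5 + sqrt(2) (V = sqrt(1 + 1) - 5 = sqrt(2) - 5 = -5 + sqrt(2) ≈ -3.5858)
U(f) = 16/3 - f/3 + sqrt(2)/3 (U(f) = 7 + ((-5 + sqrt(2)) - f)/3 = 7 + (-5 + sqrt(2) - f)/3 = 7 + (-5/3 - f/3 + sqrt(2)/3) = 16/3 - f/3 + sqrt(2)/3)
((5 - N) + U(5 + 0))*(-29) = ((5 - 1*(-15)) + (16/3 - (5 + 0)/3 + sqrt(2)/3))*(-29) = ((5 + 15) + (16/3 - 1/3*5 + sqrt(2)/3))*(-29) = (20 + (16/3 - 5/3 + sqrt(2)/3))*(-29) = (20 + (11/3 + sqrt(2)/3))*(-29) = (71/3 + sqrt(2)/3)*(-29) = -2059/3 - 29*sqrt(2)/3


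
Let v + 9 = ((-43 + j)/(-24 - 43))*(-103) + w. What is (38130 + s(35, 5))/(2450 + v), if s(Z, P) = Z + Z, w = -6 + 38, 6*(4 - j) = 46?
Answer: 7678200/482653 ≈ 15.908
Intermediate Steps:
j = -11/3 (j = 4 - ⅙*46 = 4 - 23/3 = -11/3 ≈ -3.6667)
w = 32
v = -9797/201 (v = -9 + (((-43 - 11/3)/(-24 - 43))*(-103) + 32) = -9 + (-140/3/(-67)*(-103) + 32) = -9 + (-140/3*(-1/67)*(-103) + 32) = -9 + ((140/201)*(-103) + 32) = -9 + (-14420/201 + 32) = -9 - 7988/201 = -9797/201 ≈ -48.741)
s(Z, P) = 2*Z
(38130 + s(35, 5))/(2450 + v) = (38130 + 2*35)/(2450 - 9797/201) = (38130 + 70)/(482653/201) = 38200*(201/482653) = 7678200/482653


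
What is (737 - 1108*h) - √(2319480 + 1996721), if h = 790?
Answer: -874583 - √4316201 ≈ -8.7666e+5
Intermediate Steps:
(737 - 1108*h) - √(2319480 + 1996721) = (737 - 1108*790) - √(2319480 + 1996721) = (737 - 875320) - √4316201 = -874583 - √4316201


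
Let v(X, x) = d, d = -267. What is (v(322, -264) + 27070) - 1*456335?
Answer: -429532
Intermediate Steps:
v(X, x) = -267
(v(322, -264) + 27070) - 1*456335 = (-267 + 27070) - 1*456335 = 26803 - 456335 = -429532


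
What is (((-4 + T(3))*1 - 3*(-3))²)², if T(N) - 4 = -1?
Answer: 4096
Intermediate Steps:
T(N) = 3 (T(N) = 4 - 1 = 3)
(((-4 + T(3))*1 - 3*(-3))²)² = (((-4 + 3)*1 - 3*(-3))²)² = ((-1*1 + 9)²)² = ((-1 + 9)²)² = (8²)² = 64² = 4096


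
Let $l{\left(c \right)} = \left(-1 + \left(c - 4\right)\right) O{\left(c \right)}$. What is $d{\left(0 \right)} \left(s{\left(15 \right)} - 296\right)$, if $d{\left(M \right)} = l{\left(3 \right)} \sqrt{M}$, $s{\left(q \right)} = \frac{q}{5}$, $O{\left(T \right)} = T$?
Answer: $0$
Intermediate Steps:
$l{\left(c \right)} = c \left(-5 + c\right)$ ($l{\left(c \right)} = \left(-1 + \left(c - 4\right)\right) c = \left(-1 + \left(-4 + c\right)\right) c = \left(-5 + c\right) c = c \left(-5 + c\right)$)
$s{\left(q \right)} = \frac{q}{5}$ ($s{\left(q \right)} = q \frac{1}{5} = \frac{q}{5}$)
$d{\left(M \right)} = - 6 \sqrt{M}$ ($d{\left(M \right)} = 3 \left(-5 + 3\right) \sqrt{M} = 3 \left(-2\right) \sqrt{M} = - 6 \sqrt{M}$)
$d{\left(0 \right)} \left(s{\left(15 \right)} - 296\right) = - 6 \sqrt{0} \left(\frac{1}{5} \cdot 15 - 296\right) = \left(-6\right) 0 \left(3 - 296\right) = 0 \left(-293\right) = 0$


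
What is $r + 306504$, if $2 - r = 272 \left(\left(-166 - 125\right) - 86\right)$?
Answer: $409050$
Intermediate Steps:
$r = 102546$ ($r = 2 - 272 \left(\left(-166 - 125\right) - 86\right) = 2 - 272 \left(-291 - 86\right) = 2 - 272 \left(-377\right) = 2 - -102544 = 2 + 102544 = 102546$)
$r + 306504 = 102546 + 306504 = 409050$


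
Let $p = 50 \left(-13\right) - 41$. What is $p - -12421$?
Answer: $11730$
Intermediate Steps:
$p = -691$ ($p = -650 - 41 = -691$)
$p - -12421 = -691 - -12421 = -691 + 12421 = 11730$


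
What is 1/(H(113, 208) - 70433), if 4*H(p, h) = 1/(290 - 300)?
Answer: -40/2817321 ≈ -1.4198e-5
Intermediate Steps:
H(p, h) = -1/40 (H(p, h) = 1/(4*(290 - 300)) = (¼)/(-10) = (¼)*(-⅒) = -1/40)
1/(H(113, 208) - 70433) = 1/(-1/40 - 70433) = 1/(-2817321/40) = -40/2817321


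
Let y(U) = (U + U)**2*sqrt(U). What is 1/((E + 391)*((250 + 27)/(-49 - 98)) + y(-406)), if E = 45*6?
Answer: -26915259/3814036315267864753 - 14247764496*I*sqrt(406)/3814036315267864753 ≈ -7.0569e-12 - 7.5271e-8*I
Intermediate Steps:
E = 270
y(U) = 4*U**(5/2) (y(U) = (2*U)**2*sqrt(U) = (4*U**2)*sqrt(U) = 4*U**(5/2))
1/((E + 391)*((250 + 27)/(-49 - 98)) + y(-406)) = 1/((270 + 391)*((250 + 27)/(-49 - 98)) + 4*(-406)**(5/2)) = 1/(661*(277/(-147)) + 4*(164836*I*sqrt(406))) = 1/(661*(277*(-1/147)) + 659344*I*sqrt(406)) = 1/(661*(-277/147) + 659344*I*sqrt(406)) = 1/(-183097/147 + 659344*I*sqrt(406))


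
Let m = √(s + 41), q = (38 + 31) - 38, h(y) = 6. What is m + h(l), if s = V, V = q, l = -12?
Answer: 6 + 6*√2 ≈ 14.485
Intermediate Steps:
q = 31 (q = 69 - 38 = 31)
V = 31
s = 31
m = 6*√2 (m = √(31 + 41) = √72 = 6*√2 ≈ 8.4853)
m + h(l) = 6*√2 + 6 = 6 + 6*√2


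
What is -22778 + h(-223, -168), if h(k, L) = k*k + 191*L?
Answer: -5137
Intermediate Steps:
h(k, L) = k**2 + 191*L
-22778 + h(-223, -168) = -22778 + ((-223)**2 + 191*(-168)) = -22778 + (49729 - 32088) = -22778 + 17641 = -5137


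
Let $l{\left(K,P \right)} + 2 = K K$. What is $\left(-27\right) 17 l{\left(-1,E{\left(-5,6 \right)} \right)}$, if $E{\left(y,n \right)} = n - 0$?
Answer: $459$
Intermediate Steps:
$E{\left(y,n \right)} = n$ ($E{\left(y,n \right)} = n + 0 = n$)
$l{\left(K,P \right)} = -2 + K^{2}$ ($l{\left(K,P \right)} = -2 + K K = -2 + K^{2}$)
$\left(-27\right) 17 l{\left(-1,E{\left(-5,6 \right)} \right)} = \left(-27\right) 17 \left(-2 + \left(-1\right)^{2}\right) = - 459 \left(-2 + 1\right) = \left(-459\right) \left(-1\right) = 459$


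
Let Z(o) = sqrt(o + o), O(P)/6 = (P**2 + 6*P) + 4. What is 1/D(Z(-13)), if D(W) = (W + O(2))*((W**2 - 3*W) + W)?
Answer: -59/216390 + 133*I*sqrt(26)/5626140 ≈ -0.00027266 + 0.00012054*I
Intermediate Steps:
O(P) = 24 + 6*P**2 + 36*P (O(P) = 6*((P**2 + 6*P) + 4) = 6*(4 + P**2 + 6*P) = 24 + 6*P**2 + 36*P)
Z(o) = sqrt(2)*sqrt(o) (Z(o) = sqrt(2*o) = sqrt(2)*sqrt(o))
D(W) = (120 + W)*(W**2 - 2*W) (D(W) = (W + (24 + 6*2**2 + 36*2))*((W**2 - 3*W) + W) = (W + (24 + 6*4 + 72))*(W**2 - 2*W) = (W + (24 + 24 + 72))*(W**2 - 2*W) = (W + 120)*(W**2 - 2*W) = (120 + W)*(W**2 - 2*W))
1/D(Z(-13)) = 1/((sqrt(2)*sqrt(-13))*(-240 + (sqrt(2)*sqrt(-13))**2 + 118*(sqrt(2)*sqrt(-13)))) = 1/((sqrt(2)*(I*sqrt(13)))*(-240 + (sqrt(2)*(I*sqrt(13)))**2 + 118*(sqrt(2)*(I*sqrt(13))))) = 1/((I*sqrt(26))*(-240 + (I*sqrt(26))**2 + 118*(I*sqrt(26)))) = 1/((I*sqrt(26))*(-240 - 26 + 118*I*sqrt(26))) = 1/((I*sqrt(26))*(-266 + 118*I*sqrt(26))) = 1/(I*sqrt(26)*(-266 + 118*I*sqrt(26))) = -I*sqrt(26)/(26*(-266 + 118*I*sqrt(26)))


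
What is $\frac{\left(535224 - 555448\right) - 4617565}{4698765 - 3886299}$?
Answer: $- \frac{4637789}{812466} \approx -5.7083$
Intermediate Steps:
$\frac{\left(535224 - 555448\right) - 4617565}{4698765 - 3886299} = \frac{\left(535224 - 555448\right) - 4617565}{812466} = \left(-20224 - 4617565\right) \frac{1}{812466} = \left(-4637789\right) \frac{1}{812466} = - \frac{4637789}{812466}$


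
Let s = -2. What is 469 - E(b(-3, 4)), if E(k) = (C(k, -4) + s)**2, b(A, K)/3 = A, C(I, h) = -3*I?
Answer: -156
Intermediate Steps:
b(A, K) = 3*A
E(k) = (-2 - 3*k)**2 (E(k) = (-3*k - 2)**2 = (-2 - 3*k)**2)
469 - E(b(-3, 4)) = 469 - (2 + 3*(3*(-3)))**2 = 469 - (2 + 3*(-9))**2 = 469 - (2 - 27)**2 = 469 - 1*(-25)**2 = 469 - 1*625 = 469 - 625 = -156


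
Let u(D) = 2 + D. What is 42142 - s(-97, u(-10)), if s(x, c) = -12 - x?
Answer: 42057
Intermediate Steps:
42142 - s(-97, u(-10)) = 42142 - (-12 - 1*(-97)) = 42142 - (-12 + 97) = 42142 - 1*85 = 42142 - 85 = 42057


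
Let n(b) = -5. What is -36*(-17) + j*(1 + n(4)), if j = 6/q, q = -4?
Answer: 618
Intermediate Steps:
j = -3/2 (j = 6/(-4) = 6*(-1/4) = -3/2 ≈ -1.5000)
-36*(-17) + j*(1 + n(4)) = -36*(-17) - 3*(1 - 5)/2 = 612 - 3/2*(-4) = 612 + 6 = 618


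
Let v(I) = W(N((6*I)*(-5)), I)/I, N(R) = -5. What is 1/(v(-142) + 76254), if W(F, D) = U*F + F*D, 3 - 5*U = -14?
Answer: 142/10827375 ≈ 1.3115e-5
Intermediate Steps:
U = 17/5 (U = ⅗ - ⅕*(-14) = ⅗ + 14/5 = 17/5 ≈ 3.4000)
W(F, D) = 17*F/5 + D*F (W(F, D) = 17*F/5 + F*D = 17*F/5 + D*F)
v(I) = (-17 - 5*I)/I (v(I) = ((⅕)*(-5)*(17 + 5*I))/I = (-17 - 5*I)/I)
1/(v(-142) + 76254) = 1/((-5 - 17/(-142)) + 76254) = 1/((-5 - 17*(-1/142)) + 76254) = 1/((-5 + 17/142) + 76254) = 1/(-693/142 + 76254) = 1/(10827375/142) = 142/10827375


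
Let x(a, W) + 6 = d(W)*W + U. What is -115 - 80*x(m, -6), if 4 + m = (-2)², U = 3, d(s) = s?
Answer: -2755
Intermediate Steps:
m = 0 (m = -4 + (-2)² = -4 + 4 = 0)
x(a, W) = -3 + W² (x(a, W) = -6 + (W*W + 3) = -6 + (W² + 3) = -6 + (3 + W²) = -3 + W²)
-115 - 80*x(m, -6) = -115 - 80*(-3 + (-6)²) = -115 - 80*(-3 + 36) = -115 - 80*33 = -115 - 2640 = -2755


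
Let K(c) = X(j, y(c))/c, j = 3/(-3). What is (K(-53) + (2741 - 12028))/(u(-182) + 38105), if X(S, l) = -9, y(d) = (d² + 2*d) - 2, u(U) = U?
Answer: -492202/2009919 ≈ -0.24489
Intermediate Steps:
y(d) = -2 + d² + 2*d
j = -1 (j = 3*(-⅓) = -1)
K(c) = -9/c
(K(-53) + (2741 - 12028))/(u(-182) + 38105) = (-9/(-53) + (2741 - 12028))/(-182 + 38105) = (-9*(-1/53) - 9287)/37923 = (9/53 - 9287)*(1/37923) = -492202/53*1/37923 = -492202/2009919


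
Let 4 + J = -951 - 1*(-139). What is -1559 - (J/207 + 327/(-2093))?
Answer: -9763228/6279 ≈ -1554.9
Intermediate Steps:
J = -816 (J = -4 + (-951 - 1*(-139)) = -4 + (-951 + 139) = -4 - 812 = -816)
-1559 - (J/207 + 327/(-2093)) = -1559 - (-816/207 + 327/(-2093)) = -1559 - (-816*1/207 + 327*(-1/2093)) = -1559 - (-272/69 - 327/2093) = -1559 - 1*(-25733/6279) = -1559 + 25733/6279 = -9763228/6279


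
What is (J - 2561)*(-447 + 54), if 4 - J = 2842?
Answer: 2121807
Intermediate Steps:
J = -2838 (J = 4 - 1*2842 = 4 - 2842 = -2838)
(J - 2561)*(-447 + 54) = (-2838 - 2561)*(-447 + 54) = -5399*(-393) = 2121807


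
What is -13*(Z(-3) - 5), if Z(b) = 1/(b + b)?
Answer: 403/6 ≈ 67.167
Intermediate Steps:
Z(b) = 1/(2*b)
-13*(Z(-3) - 5) = -13*((1/2)/(-3) - 5) = -13*((1/2)*(-1/3) - 5) = -13*(-1/6 - 5) = -13*(-31/6) = 403/6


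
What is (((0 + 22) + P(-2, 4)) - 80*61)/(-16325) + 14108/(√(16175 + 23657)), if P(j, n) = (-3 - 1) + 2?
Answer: 972/3265 + 3527*√9958/4979 ≈ 70.986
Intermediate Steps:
P(j, n) = -2 (P(j, n) = -4 + 2 = -2)
(((0 + 22) + P(-2, 4)) - 80*61)/(-16325) + 14108/(√(16175 + 23657)) = (((0 + 22) - 2) - 80*61)/(-16325) + 14108/(√(16175 + 23657)) = ((22 - 2) - 4880)*(-1/16325) + 14108/(√39832) = (20 - 4880)*(-1/16325) + 14108/((2*√9958)) = -4860*(-1/16325) + 14108*(√9958/19916) = 972/3265 + 3527*√9958/4979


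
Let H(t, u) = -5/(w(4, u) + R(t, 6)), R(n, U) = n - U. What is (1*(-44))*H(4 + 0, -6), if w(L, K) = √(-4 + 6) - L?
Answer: -660/17 - 110*√2/17 ≈ -47.974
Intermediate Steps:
w(L, K) = √2 - L
H(t, u) = -5/(-10 + t + √2) (H(t, u) = -5/((√2 - 1*4) + (t - 1*6)) = -5/((√2 - 4) + (t - 6)) = -5/((-4 + √2) + (-6 + t)) = -5/(-10 + t + √2))
(1*(-44))*H(4 + 0, -6) = (1*(-44))*(-5/(-10 + (4 + 0) + √2)) = -(-220)/(-10 + 4 + √2) = -(-220)/(-6 + √2) = 220/(-6 + √2)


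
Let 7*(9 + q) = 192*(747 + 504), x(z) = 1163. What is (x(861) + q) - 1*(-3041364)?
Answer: 21537818/7 ≈ 3.0768e+6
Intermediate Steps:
q = 240129/7 (q = -9 + (192*(747 + 504))/7 = -9 + (192*1251)/7 = -9 + (⅐)*240192 = -9 + 240192/7 = 240129/7 ≈ 34304.)
(x(861) + q) - 1*(-3041364) = (1163 + 240129/7) - 1*(-3041364) = 248270/7 + 3041364 = 21537818/7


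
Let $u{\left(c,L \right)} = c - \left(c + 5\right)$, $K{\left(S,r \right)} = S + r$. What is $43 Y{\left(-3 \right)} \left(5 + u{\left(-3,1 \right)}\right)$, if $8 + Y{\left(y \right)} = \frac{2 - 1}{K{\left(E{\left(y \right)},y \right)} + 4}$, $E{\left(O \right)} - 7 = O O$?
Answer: $0$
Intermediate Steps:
$E{\left(O \right)} = 7 + O^{2}$ ($E{\left(O \right)} = 7 + O O = 7 + O^{2}$)
$Y{\left(y \right)} = -8 + \frac{1}{11 + y + y^{2}}$ ($Y{\left(y \right)} = -8 + \frac{2 - 1}{\left(\left(7 + y^{2}\right) + y\right) + 4} = -8 + 1 \frac{1}{\left(7 + y + y^{2}\right) + 4} = -8 + 1 \frac{1}{11 + y + y^{2}} = -8 + \frac{1}{11 + y + y^{2}}$)
$u{\left(c,L \right)} = -5$ ($u{\left(c,L \right)} = c - \left(5 + c\right) = -5$)
$43 Y{\left(-3 \right)} \left(5 + u{\left(-3,1 \right)}\right) = 43 \frac{-87 - -24 - 8 \left(-3\right)^{2}}{11 - 3 + \left(-3\right)^{2}} \left(5 - 5\right) = 43 \frac{-87 + 24 - 72}{11 - 3 + 9} \cdot 0 = 43 \frac{-87 + 24 - 72}{17} \cdot 0 = 43 \cdot \frac{1}{17} \left(-135\right) 0 = 43 \left(- \frac{135}{17}\right) 0 = \left(- \frac{5805}{17}\right) 0 = 0$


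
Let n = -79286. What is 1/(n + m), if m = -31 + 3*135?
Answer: -1/78912 ≈ -1.2672e-5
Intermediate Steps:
m = 374 (m = -31 + 405 = 374)
1/(n + m) = 1/(-79286 + 374) = 1/(-78912) = -1/78912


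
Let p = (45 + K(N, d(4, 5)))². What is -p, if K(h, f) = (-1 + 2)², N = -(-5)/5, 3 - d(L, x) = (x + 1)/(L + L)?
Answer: -2116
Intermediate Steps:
d(L, x) = 3 - (1 + x)/(2*L) (d(L, x) = 3 - (x + 1)/(L + L) = 3 - (1 + x)/(2*L))
N = 1 (N = -(-5)/5 = -5*(-⅕) = 1)
K(h, f) = 1 (K(h, f) = 1² = 1)
p = 2116 (p = (45 + 1)² = 46² = 2116)
-p = -1*2116 = -2116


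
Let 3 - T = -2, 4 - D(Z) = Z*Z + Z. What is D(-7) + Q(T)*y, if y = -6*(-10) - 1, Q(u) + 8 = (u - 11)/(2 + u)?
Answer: -3924/7 ≈ -560.57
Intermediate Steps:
D(Z) = 4 - Z - Z² (D(Z) = 4 - (Z*Z + Z) = 4 - (Z² + Z) = 4 - (Z + Z²) = 4 + (-Z - Z²) = 4 - Z - Z²)
T = 5 (T = 3 - 1*(-2) = 3 + 2 = 5)
Q(u) = -8 + (-11 + u)/(2 + u) (Q(u) = -8 + (u - 11)/(2 + u) = -8 + (-11 + u)/(2 + u))
y = 59 (y = 60 - 1 = 59)
D(-7) + Q(T)*y = (4 - 1*(-7) - 1*(-7)²) + ((-27 - 7*5)/(2 + 5))*59 = (4 + 7 - 1*49) + ((-27 - 35)/7)*59 = (4 + 7 - 49) + ((⅐)*(-62))*59 = -38 - 62/7*59 = -38 - 3658/7 = -3924/7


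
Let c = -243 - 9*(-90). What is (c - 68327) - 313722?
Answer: -381482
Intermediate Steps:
c = 567 (c = -243 + 810 = 567)
(c - 68327) - 313722 = (567 - 68327) - 313722 = -67760 - 313722 = -381482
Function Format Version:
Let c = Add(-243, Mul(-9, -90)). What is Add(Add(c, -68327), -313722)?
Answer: -381482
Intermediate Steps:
c = 567 (c = Add(-243, 810) = 567)
Add(Add(c, -68327), -313722) = Add(Add(567, -68327), -313722) = Add(-67760, -313722) = -381482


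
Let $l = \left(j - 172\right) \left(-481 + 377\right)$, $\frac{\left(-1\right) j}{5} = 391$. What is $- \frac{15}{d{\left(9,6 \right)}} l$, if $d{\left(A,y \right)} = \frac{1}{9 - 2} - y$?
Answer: $\frac{23226840}{41} \approx 5.6651 \cdot 10^{5}$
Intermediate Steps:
$j = -1955$ ($j = \left(-5\right) 391 = -1955$)
$d{\left(A,y \right)} = \frac{1}{7} - y$
$l = 221208$ ($l = \left(-1955 - 172\right) \left(-481 + 377\right) = \left(-2127\right) \left(-104\right) = 221208$)
$- \frac{15}{d{\left(9,6 \right)}} l = - \frac{15}{\frac{1}{7} - 6} \cdot 221208 = - \frac{15}{- \frac{41}{7}} \cdot 221208 = \left(-15\right) \left(- \frac{7}{41}\right) 221208 = \frac{105}{41} \cdot 221208 = \frac{23226840}{41}$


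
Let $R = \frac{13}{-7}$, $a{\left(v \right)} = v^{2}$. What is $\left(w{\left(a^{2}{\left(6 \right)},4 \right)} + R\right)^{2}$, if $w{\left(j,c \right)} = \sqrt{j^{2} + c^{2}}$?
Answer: $\frac{82302137}{49} - \frac{104 \sqrt{104977}}{7} \approx 1.6748 \cdot 10^{6}$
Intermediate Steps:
$w{\left(j,c \right)} = \sqrt{c^{2} + j^{2}}$
$R = - \frac{13}{7}$ ($R = 13 \left(- \frac{1}{7}\right) = - \frac{13}{7} \approx -1.8571$)
$\left(w{\left(a^{2}{\left(6 \right)},4 \right)} + R\right)^{2} = \left(\sqrt{4^{2} + \left(\left(6^{2}\right)^{2}\right)^{2}} - \frac{13}{7}\right)^{2} = \left(\sqrt{16 + \left(36^{2}\right)^{2}} - \frac{13}{7}\right)^{2} = \left(\sqrt{16 + 1296^{2}} - \frac{13}{7}\right)^{2} = \left(\sqrt{16 + 1679616} - \frac{13}{7}\right)^{2} = \left(\sqrt{1679632} - \frac{13}{7}\right)^{2} = \left(4 \sqrt{104977} - \frac{13}{7}\right)^{2} = \left(- \frac{13}{7} + 4 \sqrt{104977}\right)^{2}$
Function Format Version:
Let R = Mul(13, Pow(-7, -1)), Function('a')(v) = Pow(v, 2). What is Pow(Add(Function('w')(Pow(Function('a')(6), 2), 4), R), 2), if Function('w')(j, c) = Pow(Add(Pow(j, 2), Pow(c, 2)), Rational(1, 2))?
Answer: Add(Rational(82302137, 49), Mul(Rational(-104, 7), Pow(104977, Rational(1, 2)))) ≈ 1.6748e+6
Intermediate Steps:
Function('w')(j, c) = Pow(Add(Pow(c, 2), Pow(j, 2)), Rational(1, 2))
R = Rational(-13, 7) (R = Mul(13, Rational(-1, 7)) = Rational(-13, 7) ≈ -1.8571)
Pow(Add(Function('w')(Pow(Function('a')(6), 2), 4), R), 2) = Pow(Add(Pow(Add(Pow(4, 2), Pow(Pow(Pow(6, 2), 2), 2)), Rational(1, 2)), Rational(-13, 7)), 2) = Pow(Add(Pow(Add(16, Pow(Pow(36, 2), 2)), Rational(1, 2)), Rational(-13, 7)), 2) = Pow(Add(Pow(Add(16, Pow(1296, 2)), Rational(1, 2)), Rational(-13, 7)), 2) = Pow(Add(Pow(Add(16, 1679616), Rational(1, 2)), Rational(-13, 7)), 2) = Pow(Add(Pow(1679632, Rational(1, 2)), Rational(-13, 7)), 2) = Pow(Add(Mul(4, Pow(104977, Rational(1, 2))), Rational(-13, 7)), 2) = Pow(Add(Rational(-13, 7), Mul(4, Pow(104977, Rational(1, 2)))), 2)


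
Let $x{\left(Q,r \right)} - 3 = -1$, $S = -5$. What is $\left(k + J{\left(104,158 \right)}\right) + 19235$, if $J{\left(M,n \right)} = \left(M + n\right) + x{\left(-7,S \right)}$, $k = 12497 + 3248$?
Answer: $35244$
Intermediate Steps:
$x{\left(Q,r \right)} = 2$ ($x{\left(Q,r \right)} = 3 - 1 = 2$)
$k = 15745$
$J{\left(M,n \right)} = 2 + M + n$ ($J{\left(M,n \right)} = \left(M + n\right) + 2 = 2 + M + n$)
$\left(k + J{\left(104,158 \right)}\right) + 19235 = \left(15745 + \left(2 + 104 + 158\right)\right) + 19235 = \left(15745 + 264\right) + 19235 = 16009 + 19235 = 35244$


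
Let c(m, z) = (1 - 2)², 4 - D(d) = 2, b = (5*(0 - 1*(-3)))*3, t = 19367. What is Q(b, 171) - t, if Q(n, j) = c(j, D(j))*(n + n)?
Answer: -19277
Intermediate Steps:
b = 45 (b = (5*(0 + 3))*3 = (5*3)*3 = 15*3 = 45)
D(d) = 2 (D(d) = 4 - 1*2 = 4 - 2 = 2)
c(m, z) = 1 (c(m, z) = (-1)² = 1)
Q(n, j) = 2*n (Q(n, j) = 1*(n + n) = 1*(2*n) = 2*n)
Q(b, 171) - t = 2*45 - 1*19367 = 90 - 19367 = -19277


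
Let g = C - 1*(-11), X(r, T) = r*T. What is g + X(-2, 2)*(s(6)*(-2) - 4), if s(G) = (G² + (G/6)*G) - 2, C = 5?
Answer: 352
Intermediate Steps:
X(r, T) = T*r
g = 16 (g = 5 - 1*(-11) = 5 + 11 = 16)
s(G) = -2 + 7*G²/6 (s(G) = (G² + (G*(⅙))*G) - 2 = (G² + (G/6)*G) - 2 = (G² + G²/6) - 2 = 7*G²/6 - 2 = -2 + 7*G²/6)
g + X(-2, 2)*(s(6)*(-2) - 4) = 16 + (2*(-2))*((-2 + (7/6)*6²)*(-2) - 4) = 16 - 4*((-2 + (7/6)*36)*(-2) - 4) = 16 - 4*((-2 + 42)*(-2) - 4) = 16 - 4*(40*(-2) - 4) = 16 - 4*(-80 - 4) = 16 - 4*(-84) = 16 + 336 = 352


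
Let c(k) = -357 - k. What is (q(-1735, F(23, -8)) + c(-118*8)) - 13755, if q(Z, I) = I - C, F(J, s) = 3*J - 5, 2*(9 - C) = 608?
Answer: -12809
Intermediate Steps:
C = -295 (C = 9 - ½*608 = 9 - 304 = -295)
F(J, s) = -5 + 3*J
q(Z, I) = 295 + I (q(Z, I) = I - 1*(-295) = I + 295 = 295 + I)
(q(-1735, F(23, -8)) + c(-118*8)) - 13755 = ((295 + (-5 + 3*23)) + (-357 - (-118)*8)) - 13755 = ((295 + (-5 + 69)) + (-357 - 1*(-944))) - 13755 = ((295 + 64) + (-357 + 944)) - 13755 = (359 + 587) - 13755 = 946 - 13755 = -12809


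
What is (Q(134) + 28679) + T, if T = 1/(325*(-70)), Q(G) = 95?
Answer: 654608499/22750 ≈ 28774.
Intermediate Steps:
T = -1/22750 (T = 1/(-22750) = -1/22750 ≈ -4.3956e-5)
(Q(134) + 28679) + T = (95 + 28679) - 1/22750 = 28774 - 1/22750 = 654608499/22750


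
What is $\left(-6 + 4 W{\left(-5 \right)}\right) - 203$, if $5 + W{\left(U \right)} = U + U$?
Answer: $-269$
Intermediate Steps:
$W{\left(U \right)} = -5 + 2 U$ ($W{\left(U \right)} = -5 + \left(U + U\right) = -5 + 2 U$)
$\left(-6 + 4 W{\left(-5 \right)}\right) - 203 = \left(-6 + 4 \left(-5 + 2 \left(-5\right)\right)\right) - 203 = \left(-6 + 4 \left(-5 - 10\right)\right) - 203 = \left(-6 + 4 \left(-15\right)\right) - 203 = \left(-6 - 60\right) - 203 = -66 - 203 = -269$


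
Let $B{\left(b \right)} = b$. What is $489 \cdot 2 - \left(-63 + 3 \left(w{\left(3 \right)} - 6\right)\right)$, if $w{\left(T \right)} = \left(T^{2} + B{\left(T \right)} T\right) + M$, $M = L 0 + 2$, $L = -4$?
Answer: $999$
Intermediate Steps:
$M = 2$ ($M = \left(-4\right) 0 + 2 = 0 + 2 = 2$)
$w{\left(T \right)} = 2 + 2 T^{2}$ ($w{\left(T \right)} = \left(T^{2} + T T\right) + 2 = \left(T^{2} + T^{2}\right) + 2 = 2 T^{2} + 2 = 2 + 2 T^{2}$)
$489 \cdot 2 - \left(-63 + 3 \left(w{\left(3 \right)} - 6\right)\right) = 489 \cdot 2 + \left(63 - 3 \left(\left(2 + 2 \cdot 3^{2}\right) - 6\right)\right) = 978 + \left(63 - 3 \left(\left(2 + 2 \cdot 9\right) - 6\right)\right) = 978 + \left(63 - 3 \left(\left(2 + 18\right) - 6\right)\right) = 978 + \left(63 - 3 \left(20 - 6\right)\right) = 978 + \left(63 - 42\right) = 978 + 21 = 999$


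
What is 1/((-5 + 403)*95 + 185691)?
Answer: 1/223501 ≈ 4.4743e-6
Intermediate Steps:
1/((-5 + 403)*95 + 185691) = 1/(398*95 + 185691) = 1/(37810 + 185691) = 1/223501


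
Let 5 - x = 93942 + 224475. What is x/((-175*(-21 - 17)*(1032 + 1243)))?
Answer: -159206/7564375 ≈ -0.021047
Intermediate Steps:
x = -318412 (x = 5 - (93942 + 224475) = 5 - 1*318417 = 5 - 318417 = -318412)
x/((-175*(-21 - 17)*(1032 + 1243))) = -318412*(-1/(175*(-21 - 17)*(1032 + 1243))) = -318412/((-(-6650)*2275)) = -318412/((-175*(-86450))) = -318412/15128750 = -318412*1/15128750 = -159206/7564375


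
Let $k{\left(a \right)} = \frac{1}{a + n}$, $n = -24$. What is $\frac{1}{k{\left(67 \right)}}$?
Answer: $43$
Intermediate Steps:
$k{\left(a \right)} = \frac{1}{-24 + a}$ ($k{\left(a \right)} = \frac{1}{a - 24} = \frac{1}{-24 + a}$)
$\frac{1}{k{\left(67 \right)}} = \frac{1}{\frac{1}{-24 + 67}} = \frac{1}{\frac{1}{43}} = 43$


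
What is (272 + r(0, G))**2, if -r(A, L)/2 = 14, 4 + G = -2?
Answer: 59536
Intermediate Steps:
G = -6 (G = -4 - 2 = -6)
r(A, L) = -28 (r(A, L) = -2*14 = -28)
(272 + r(0, G))**2 = (272 - 28)**2 = 244**2 = 59536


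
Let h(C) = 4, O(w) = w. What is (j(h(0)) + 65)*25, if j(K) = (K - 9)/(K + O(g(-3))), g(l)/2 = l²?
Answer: 35625/22 ≈ 1619.3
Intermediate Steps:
g(l) = 2*l²
j(K) = (-9 + K)/(18 + K) (j(K) = (K - 9)/(K + 2*(-3)²) = (-9 + K)/(K + 2*9) = (-9 + K)/(K + 18) = (-9 + K)/(18 + K))
(j(h(0)) + 65)*25 = ((-9 + 4)/(18 + 4) + 65)*25 = (-5/22 + 65)*25 = (1425/22)*25 = 35625/22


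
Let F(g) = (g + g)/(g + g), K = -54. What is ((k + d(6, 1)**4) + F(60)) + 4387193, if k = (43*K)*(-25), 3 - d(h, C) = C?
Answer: 4445260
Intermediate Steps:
d(h, C) = 3 - C
F(g) = 1 (F(g) = (2*g)/((2*g)) = (2*g)*(1/(2*g)) = 1)
k = 58050 (k = (43*(-54))*(-25) = -2322*(-25) = 58050)
((k + d(6, 1)**4) + F(60)) + 4387193 = ((58050 + (3 - 1*1)**4) + 1) + 4387193 = ((58050 + (3 - 1)**4) + 1) + 4387193 = ((58050 + 2**4) + 1) + 4387193 = ((58050 + 16) + 1) + 4387193 = (58066 + 1) + 4387193 = 58067 + 4387193 = 4445260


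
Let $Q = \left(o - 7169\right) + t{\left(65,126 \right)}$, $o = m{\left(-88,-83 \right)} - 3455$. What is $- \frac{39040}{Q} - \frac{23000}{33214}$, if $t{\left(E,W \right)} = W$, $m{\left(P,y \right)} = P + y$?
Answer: $\frac{525643780}{177180083} \approx 2.9667$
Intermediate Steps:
$o = -3626$ ($o = \left(-88 - 83\right) - 3455 = -171 - 3455 = -3626$)
$Q = -10669$ ($Q = \left(-3626 - 7169\right) + 126 = -10795 + 126 = -10669$)
$- \frac{39040}{Q} - \frac{23000}{33214} = - \frac{39040}{-10669} - \frac{23000}{33214} = \left(-39040\right) \left(- \frac{1}{10669}\right) - \frac{11500}{16607} = \frac{39040}{10669} - \frac{11500}{16607} = \frac{525643780}{177180083}$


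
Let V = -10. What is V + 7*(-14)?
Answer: -108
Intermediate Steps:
V + 7*(-14) = -10 + 7*(-14) = -10 - 98 = -108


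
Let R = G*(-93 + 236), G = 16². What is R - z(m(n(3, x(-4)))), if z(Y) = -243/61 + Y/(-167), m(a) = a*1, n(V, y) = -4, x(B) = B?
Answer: 372966033/10187 ≈ 36612.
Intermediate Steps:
G = 256
m(a) = a
R = 36608 (R = 256*(-93 + 236) = 256*143 = 36608)
z(Y) = -243/61 - Y/167 (z(Y) = -243*1/61 + Y*(-1/167) = -243/61 - Y/167)
R - z(m(n(3, x(-4)))) = 36608 - (-243/61 - 1/167*(-4)) = 36608 - (-243/61 + 4/167) = 36608 - 1*(-40337/10187) = 36608 + 40337/10187 = 372966033/10187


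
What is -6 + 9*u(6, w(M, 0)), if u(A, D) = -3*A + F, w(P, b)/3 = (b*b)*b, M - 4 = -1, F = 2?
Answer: -150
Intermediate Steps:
M = 3 (M = 4 - 1 = 3)
w(P, b) = 3*b³ (w(P, b) = 3*((b*b)*b) = 3*(b²*b) = 3*b³)
u(A, D) = 2 - 3*A (u(A, D) = -3*A + 2 = 2 - 3*A)
-6 + 9*u(6, w(M, 0)) = -6 + 9*(2 - 3*6) = -6 + 9*(2 - 18) = -6 + 9*(-16) = -6 - 144 = -150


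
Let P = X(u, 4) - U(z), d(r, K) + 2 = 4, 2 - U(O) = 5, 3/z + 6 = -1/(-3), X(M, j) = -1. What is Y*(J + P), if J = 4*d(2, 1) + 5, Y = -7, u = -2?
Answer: -105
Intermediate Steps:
z = -9/17 (z = 3/(-6 - 1/(-3)) = 3/(-6 - 1*(-⅓)) = 3/(-6 + ⅓) = 3/(-17/3) = 3*(-3/17) = -9/17 ≈ -0.52941)
U(O) = -3 (U(O) = 2 - 1*5 = 2 - 5 = -3)
d(r, K) = 2 (d(r, K) = -2 + 4 = 2)
P = 2 (P = -1 - 1*(-3) = -1 + 3 = 2)
J = 13 (J = 4*2 + 5 = 8 + 5 = 13)
Y*(J + P) = -7*(13 + 2) = -7*15 = -105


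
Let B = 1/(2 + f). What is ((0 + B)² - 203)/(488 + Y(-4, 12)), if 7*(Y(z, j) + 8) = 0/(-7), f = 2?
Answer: -3247/7680 ≈ -0.42279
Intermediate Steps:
B = ¼ (B = 1/(2 + 2) = 1/4 = ¼ ≈ 0.25000)
Y(z, j) = -8 (Y(z, j) = -8 + (0/(-7))/7 = -8 + (0*(-⅐))/7 = -8 + (⅐)*0 = -8 + 0 = -8)
((0 + B)² - 203)/(488 + Y(-4, 12)) = ((0 + ¼)² - 203)/(488 - 8) = ((¼)² - 203)/480 = (1/16 - 203)*(1/480) = -3247/16*1/480 = -3247/7680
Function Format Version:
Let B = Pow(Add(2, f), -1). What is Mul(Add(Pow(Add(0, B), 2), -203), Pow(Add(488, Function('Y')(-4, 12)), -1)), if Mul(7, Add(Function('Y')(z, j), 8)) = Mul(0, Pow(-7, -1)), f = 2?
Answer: Rational(-3247, 7680) ≈ -0.42279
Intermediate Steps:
B = Rational(1, 4) (B = Pow(Add(2, 2), -1) = Pow(4, -1) = Rational(1, 4) ≈ 0.25000)
Function('Y')(z, j) = -8 (Function('Y')(z, j) = Add(-8, Mul(Rational(1, 7), Mul(0, Pow(-7, -1)))) = Add(-8, Mul(Rational(1, 7), Mul(0, Rational(-1, 7)))) = Add(-8, Mul(Rational(1, 7), 0)) = Add(-8, 0) = -8)
Mul(Add(Pow(Add(0, B), 2), -203), Pow(Add(488, Function('Y')(-4, 12)), -1)) = Mul(Add(Pow(Add(0, Rational(1, 4)), 2), -203), Pow(Add(488, -8), -1)) = Mul(Add(Pow(Rational(1, 4), 2), -203), Pow(480, -1)) = Mul(Add(Rational(1, 16), -203), Rational(1, 480)) = Mul(Rational(-3247, 16), Rational(1, 480)) = Rational(-3247, 7680)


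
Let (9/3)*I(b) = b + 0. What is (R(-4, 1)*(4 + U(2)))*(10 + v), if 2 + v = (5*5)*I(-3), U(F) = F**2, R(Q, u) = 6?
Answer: -816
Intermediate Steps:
I(b) = b/3 (I(b) = (b + 0)/3 = b/3)
v = -27 (v = -2 + (5*5)*((1/3)*(-3)) = -2 + 25*(-1) = -2 - 25 = -27)
(R(-4, 1)*(4 + U(2)))*(10 + v) = (6*(4 + 2**2))*(10 - 27) = (6*(4 + 4))*(-17) = (6*8)*(-17) = 48*(-17) = -816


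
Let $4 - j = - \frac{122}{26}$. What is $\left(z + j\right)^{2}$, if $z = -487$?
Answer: $\frac{38663524}{169} \approx 2.2878 \cdot 10^{5}$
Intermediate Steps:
$j = \frac{113}{13}$ ($j = 4 - - \frac{122}{26} = 4 - \left(-122\right) \frac{1}{26} = 4 - - \frac{61}{13} = 4 + \frac{61}{13} = \frac{113}{13} \approx 8.6923$)
$\left(z + j\right)^{2} = \left(-487 + \frac{113}{13}\right)^{2} = \left(- \frac{6218}{13}\right)^{2} = \frac{38663524}{169}$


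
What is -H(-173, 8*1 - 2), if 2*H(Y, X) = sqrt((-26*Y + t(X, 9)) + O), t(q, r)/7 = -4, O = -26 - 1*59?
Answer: -sqrt(4385)/2 ≈ -33.110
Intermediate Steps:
O = -85 (O = -26 - 59 = -85)
t(q, r) = -28 (t(q, r) = 7*(-4) = -28)
H(Y, X) = sqrt(-113 - 26*Y)/2 (H(Y, X) = sqrt((-26*Y - 28) - 85)/2 = sqrt((-28 - 26*Y) - 85)/2 = sqrt(-113 - 26*Y)/2)
-H(-173, 8*1 - 2) = -sqrt(-113 - 26*(-173))/2 = -sqrt(-113 + 4498)/2 = -sqrt(4385)/2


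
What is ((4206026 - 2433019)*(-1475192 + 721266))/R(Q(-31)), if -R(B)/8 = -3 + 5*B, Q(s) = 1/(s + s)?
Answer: -20719099169971/382 ≈ -5.4239e+10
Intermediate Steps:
Q(s) = 1/(2*s)
R(B) = 24 - 40*B (R(B) = -8*(-3 + 5*B) = 24 - 40*B)
((4206026 - 2433019)*(-1475192 + 721266))/R(Q(-31)) = ((4206026 - 2433019)*(-1475192 + 721266))/(24 - 20/(-31)) = (1773007*(-753926))/(24 - 20*(-1)/31) = -1336716075482/(24 - 40*(-1/62)) = -1336716075482/(24 + 20/31) = -1336716075482/764/31 = -1336716075482*31/764 = -20719099169971/382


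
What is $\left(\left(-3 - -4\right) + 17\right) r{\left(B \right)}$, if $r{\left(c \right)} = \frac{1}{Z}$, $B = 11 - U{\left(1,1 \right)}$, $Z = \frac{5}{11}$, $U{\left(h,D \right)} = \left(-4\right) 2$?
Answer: $\frac{198}{5} \approx 39.6$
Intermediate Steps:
$U{\left(h,D \right)} = -8$
$Z = \frac{5}{11}$ ($Z = 5 \cdot \frac{1}{11} = \frac{5}{11} \approx 0.45455$)
$B = 19$ ($B = 11 - -8 = 11 + 8 = 19$)
$r{\left(c \right)} = \frac{11}{5}$ ($r{\left(c \right)} = \frac{1}{\frac{5}{11}} = \frac{11}{5}$)
$\left(\left(-3 - -4\right) + 17\right) r{\left(B \right)} = \left(\left(-3 - -4\right) + 17\right) \frac{11}{5} = \left(\left(-3 + 4\right) + 17\right) \frac{11}{5} = \left(1 + 17\right) \frac{11}{5} = 18 \cdot \frac{11}{5} = \frac{198}{5}$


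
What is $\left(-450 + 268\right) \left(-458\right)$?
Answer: $83356$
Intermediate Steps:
$\left(-450 + 268\right) \left(-458\right) = \left(-182\right) \left(-458\right) = 83356$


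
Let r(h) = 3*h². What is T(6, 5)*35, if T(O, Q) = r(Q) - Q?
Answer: 2450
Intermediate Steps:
T(O, Q) = -Q + 3*Q² (T(O, Q) = 3*Q² - Q = -Q + 3*Q²)
T(6, 5)*35 = (5*(-1 + 3*5))*35 = (5*(-1 + 15))*35 = (5*14)*35 = 70*35 = 2450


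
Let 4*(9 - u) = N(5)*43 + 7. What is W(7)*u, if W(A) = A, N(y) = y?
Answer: -651/2 ≈ -325.50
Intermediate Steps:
u = -93/2 (u = 9 - (5*43 + 7)/4 = 9 - (215 + 7)/4 = 9 - ¼*222 = 9 - 111/2 = -93/2 ≈ -46.500)
W(7)*u = 7*(-93/2) = -651/2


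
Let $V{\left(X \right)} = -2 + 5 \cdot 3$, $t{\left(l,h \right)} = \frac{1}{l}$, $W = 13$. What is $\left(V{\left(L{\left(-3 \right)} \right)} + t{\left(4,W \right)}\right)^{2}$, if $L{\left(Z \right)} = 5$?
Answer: $\frac{2809}{16} \approx 175.56$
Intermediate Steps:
$V{\left(X \right)} = 13$ ($V{\left(X \right)} = -2 + 15 = 13$)
$\left(V{\left(L{\left(-3 \right)} \right)} + t{\left(4,W \right)}\right)^{2} = \left(13 + \frac{1}{4}\right)^{2} = \left(\frac{53}{4}\right)^{2} = \frac{2809}{16}$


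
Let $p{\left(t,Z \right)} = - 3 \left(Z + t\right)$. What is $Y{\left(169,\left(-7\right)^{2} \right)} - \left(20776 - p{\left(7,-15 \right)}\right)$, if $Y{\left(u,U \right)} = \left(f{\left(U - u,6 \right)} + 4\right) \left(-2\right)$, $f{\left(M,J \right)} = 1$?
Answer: $-20762$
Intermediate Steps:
$p{\left(t,Z \right)} = - 3 Z - 3 t$
$Y{\left(u,U \right)} = -10$ ($Y{\left(u,U \right)} = \left(1 + 4\right) \left(-2\right) = 5 \left(-2\right) = -10$)
$Y{\left(169,\left(-7\right)^{2} \right)} - \left(20776 - p{\left(7,-15 \right)}\right) = -10 - \left(20776 - \left(\left(-3\right) \left(-15\right) - 21\right)\right) = -10 - \left(20776 - \left(45 - 21\right)\right) = -10 - \left(20776 - 24\right) = -10 - 20752 = -20762$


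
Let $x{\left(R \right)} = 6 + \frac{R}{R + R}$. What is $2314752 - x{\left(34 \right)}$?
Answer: $\frac{4629491}{2} \approx 2.3147 \cdot 10^{6}$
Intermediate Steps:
$x{\left(R \right)} = \frac{13}{2}$ ($x{\left(R \right)} = 6 + \frac{R}{2 R} = 6 + R \frac{1}{2 R} = 6 + \frac{1}{2} = \frac{13}{2}$)
$2314752 - x{\left(34 \right)} = 2314752 - \frac{13}{2} = \frac{4629491}{2}$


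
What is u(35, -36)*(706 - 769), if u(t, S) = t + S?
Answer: 63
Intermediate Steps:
u(t, S) = S + t
u(35, -36)*(706 - 769) = (-36 + 35)*(706 - 769) = -1*(-63) = 63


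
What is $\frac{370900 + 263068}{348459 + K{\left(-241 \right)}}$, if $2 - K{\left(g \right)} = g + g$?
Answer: $\frac{633968}{348943} \approx 1.8168$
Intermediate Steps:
$K{\left(g \right)} = 2 - 2 g$ ($K{\left(g \right)} = 2 - \left(g + g\right) = 2 - 2 g$)
$\frac{370900 + 263068}{348459 + K{\left(-241 \right)}} = \frac{370900 + 263068}{348459 + \left(2 - -482\right)} = \frac{633968}{348459 + \left(2 + 482\right)} = \frac{633968}{348459 + 484} = \frac{633968}{348943}$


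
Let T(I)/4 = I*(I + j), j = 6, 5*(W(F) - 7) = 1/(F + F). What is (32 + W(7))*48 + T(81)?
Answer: 1052124/35 ≈ 30061.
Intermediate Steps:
W(F) = 7 + 1/(10*F) (W(F) = 7 + 1/(5*(F + F)) = 7 + 1/(5*((2*F))) = 7 + (1/(2*F))/5 = 7 + 1/(10*F))
T(I) = 4*I*(6 + I) (T(I) = 4*(I*(I + 6)) = 4*(I*(6 + I)) = 4*I*(6 + I))
(32 + W(7))*48 + T(81) = (32 + (7 + (1/10)/7))*48 + 4*81*(6 + 81) = (32 + (7 + (1/10)*(1/7)))*48 + 4*81*87 = (32 + (7 + 1/70))*48 + 28188 = (32 + 491/70)*48 + 28188 = (2731/70)*48 + 28188 = 65544/35 + 28188 = 1052124/35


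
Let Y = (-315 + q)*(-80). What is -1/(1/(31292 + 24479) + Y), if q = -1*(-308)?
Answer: -55771/31231761 ≈ -0.0017857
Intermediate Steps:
q = 308
Y = 560 (Y = (-315 + 308)*(-80) = -7*(-80) = 560)
-1/(1/(31292 + 24479) + Y) = -1/(1/(31292 + 24479) + 560) = -1/(1/55771 + 560) = -1/31231761/55771 = -1*55771/31231761 = -55771/31231761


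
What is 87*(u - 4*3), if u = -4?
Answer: -1392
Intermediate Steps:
87*(u - 4*3) = 87*(-4 - 4*3) = 87*(-4 - 12) = 87*(-16) = -1392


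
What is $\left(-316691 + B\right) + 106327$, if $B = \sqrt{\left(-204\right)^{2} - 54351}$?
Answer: $-210364 + 3 i \sqrt{1415} \approx -2.1036 \cdot 10^{5} + 112.85 i$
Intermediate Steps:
$B = 3 i \sqrt{1415}$ ($B = \sqrt{41616 - 54351} = \sqrt{-12735} = 3 i \sqrt{1415} \approx 112.85 i$)
$\left(-316691 + B\right) + 106327 = \left(-316691 + 3 i \sqrt{1415}\right) + 106327 = -210364 + 3 i \sqrt{1415}$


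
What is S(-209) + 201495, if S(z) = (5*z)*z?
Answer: 419900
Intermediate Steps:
S(z) = 5*z²
S(-209) + 201495 = 5*(-209)² + 201495 = 5*43681 + 201495 = 218405 + 201495 = 419900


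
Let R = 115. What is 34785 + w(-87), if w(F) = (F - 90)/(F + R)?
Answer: 973803/28 ≈ 34779.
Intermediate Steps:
w(F) = (-90 + F)/(115 + F) (w(F) = (F - 90)/(F + 115) = (-90 + F)/(115 + F))
34785 + w(-87) = 34785 + (-90 - 87)/(115 - 87) = 34785 - 177/28 = 973803/28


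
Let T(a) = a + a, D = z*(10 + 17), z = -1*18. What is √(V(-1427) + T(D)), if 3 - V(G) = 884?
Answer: I*√1853 ≈ 43.047*I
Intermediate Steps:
V(G) = -881 (V(G) = 3 - 1*884 = 3 - 884 = -881)
z = -18
D = -486 (D = -18*(10 + 17) = -18*27 = -486)
T(a) = 2*a
√(V(-1427) + T(D)) = √(-881 + 2*(-486)) = √(-881 - 972) = √(-1853) = I*√1853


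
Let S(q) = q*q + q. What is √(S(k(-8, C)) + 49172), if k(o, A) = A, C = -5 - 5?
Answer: √49262 ≈ 221.95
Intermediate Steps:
C = -10
S(q) = q + q² (S(q) = q² + q = q + q²)
√(S(k(-8, C)) + 49172) = √(-10*(1 - 10) + 49172) = √(-10*(-9) + 49172) = √(90 + 49172) = √49262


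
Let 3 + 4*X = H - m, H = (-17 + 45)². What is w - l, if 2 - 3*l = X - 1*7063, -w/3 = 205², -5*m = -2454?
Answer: -7704349/60 ≈ -1.2841e+5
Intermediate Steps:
m = 2454/5 (m = -⅕*(-2454) = 2454/5 ≈ 490.80)
H = 784 (H = 28² = 784)
X = 1451/20 (X = -¾ + (784 - 1*2454/5)/4 = -¾ + (784 - 2454/5)/4 = -¾ + (¼)*(1466/5) = -¾ + 733/10 = 1451/20 ≈ 72.550)
w = -126075 (w = -3*205² = -3*42025 = -126075)
l = 139849/60 (l = ⅔ - (1451/20 - 1*7063)/3 = ⅔ - (1451/20 - 7063)/3 = ⅔ - ⅓*(-139809/20) = ⅔ + 46603/20 = 139849/60 ≈ 2330.8)
w - l = -126075 - 1*139849/60 = -126075 - 139849/60 = -7704349/60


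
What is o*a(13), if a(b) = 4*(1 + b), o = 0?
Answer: 0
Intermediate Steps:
a(b) = 4 + 4*b
o*a(13) = 0*(4 + 4*13) = 0*(4 + 52) = 0*56 = 0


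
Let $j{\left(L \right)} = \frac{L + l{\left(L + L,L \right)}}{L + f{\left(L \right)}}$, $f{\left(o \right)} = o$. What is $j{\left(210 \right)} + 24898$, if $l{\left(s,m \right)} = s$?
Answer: $\frac{49799}{2} \approx 24900.0$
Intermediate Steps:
$j{\left(L \right)} = \frac{3}{2}$ ($j{\left(L \right)} = \frac{L + \left(L + L\right)}{L + L} = \frac{L + 2 L}{2 L} = 3 L \frac{1}{2 L} = \frac{3}{2}$)
$j{\left(210 \right)} + 24898 = \frac{3}{2} + 24898 = \frac{49799}{2}$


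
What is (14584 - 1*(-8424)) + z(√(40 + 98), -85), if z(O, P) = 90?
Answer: 23098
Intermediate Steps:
(14584 - 1*(-8424)) + z(√(40 + 98), -85) = (14584 - 1*(-8424)) + 90 = (14584 + 8424) + 90 = 23008 + 90 = 23098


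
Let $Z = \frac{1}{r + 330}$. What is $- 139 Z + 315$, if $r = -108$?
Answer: $\frac{69791}{222} \approx 314.37$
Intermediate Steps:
$Z = \frac{1}{222}$ ($Z = \frac{1}{-108 + 330} = \frac{1}{222} \approx 0.0045045$)
$- 139 Z + 315 = \left(-139\right) \frac{1}{222} + 315 = - \frac{139}{222} + 315 = \frac{69791}{222}$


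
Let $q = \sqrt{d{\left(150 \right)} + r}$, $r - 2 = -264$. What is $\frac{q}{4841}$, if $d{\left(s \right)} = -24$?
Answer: $\frac{i \sqrt{286}}{4841} \approx 0.0034934 i$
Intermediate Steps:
$r = -262$ ($r = 2 - 264 = -262$)
$q = i \sqrt{286}$ ($q = \sqrt{-24 - 262} = \sqrt{-286} = i \sqrt{286} \approx 16.912 i$)
$\frac{q}{4841} = \frac{i \sqrt{286}}{4841}$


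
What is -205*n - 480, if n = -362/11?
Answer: 68930/11 ≈ 6266.4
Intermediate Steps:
n = -362/11 (n = -362*1/11 = -362/11 ≈ -32.909)
-205*n - 480 = -205*(-362/11) - 480 = 74210/11 - 480 = 68930/11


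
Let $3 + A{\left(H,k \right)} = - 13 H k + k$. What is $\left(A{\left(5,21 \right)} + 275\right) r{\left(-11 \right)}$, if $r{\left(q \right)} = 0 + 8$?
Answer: $-8576$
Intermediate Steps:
$r{\left(q \right)} = 8$
$A{\left(H,k \right)} = -3 + k - 13 H k$ ($A{\left(H,k \right)} = -3 + \left(- 13 H k + k\right) = -3 - \left(- k + 13 H k\right) = -3 + k - 13 H k$)
$\left(A{\left(5,21 \right)} + 275\right) r{\left(-11 \right)} = \left(\left(-3 + 21 - 65 \cdot 21\right) + 275\right) 8 = \left(\left(-3 + 21 - 1365\right) + 275\right) 8 = \left(-1347 + 275\right) 8 = \left(-1072\right) 8 = -8576$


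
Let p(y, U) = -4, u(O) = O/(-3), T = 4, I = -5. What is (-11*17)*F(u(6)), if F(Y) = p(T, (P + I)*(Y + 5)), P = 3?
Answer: 748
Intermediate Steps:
u(O) = -O/3 (u(O) = O*(-1/3) = -O/3)
F(Y) = -4
(-11*17)*F(u(6)) = -11*17*(-4) = -187*(-4) = 748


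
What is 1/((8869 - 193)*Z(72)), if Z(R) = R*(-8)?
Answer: -1/4997376 ≈ -2.0010e-7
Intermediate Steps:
Z(R) = -8*R
1/((8869 - 193)*Z(72)) = 1/((8869 - 193)*((-8*72))) = 1/(8676*(-576)) = (1/8676)*(-1/576) = -1/4997376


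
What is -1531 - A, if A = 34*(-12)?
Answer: -1123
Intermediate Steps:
A = -408
-1531 - A = -1531 - 1*(-408) = -1531 + 408 = -1123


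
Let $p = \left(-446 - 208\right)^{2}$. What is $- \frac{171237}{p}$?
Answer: $- \frac{57079}{142572} \approx -0.40035$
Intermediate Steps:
$p = 427716$ ($p = \left(-654\right)^{2} = 427716$)
$- \frac{171237}{p} = - \frac{171237}{427716} = \left(-171237\right) \frac{1}{427716} = - \frac{57079}{142572}$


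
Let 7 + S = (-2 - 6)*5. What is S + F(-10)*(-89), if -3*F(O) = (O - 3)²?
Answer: 14900/3 ≈ 4966.7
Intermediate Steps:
F(O) = -(-3 + O)²/3 (F(O) = -(O - 3)²/3 = -(-3 + O)²/3)
S = -47 (S = -7 + (-2 - 6)*5 = -7 - 8*5 = -7 - 40 = -47)
S + F(-10)*(-89) = -47 - (-3 - 10)²/3*(-89) = -47 - ⅓*(-13)²*(-89) = -47 - ⅓*169*(-89) = -47 - 169/3*(-89) = -47 + 15041/3 = 14900/3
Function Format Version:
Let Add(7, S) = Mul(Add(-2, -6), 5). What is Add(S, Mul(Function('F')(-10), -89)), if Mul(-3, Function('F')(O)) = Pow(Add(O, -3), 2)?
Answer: Rational(14900, 3) ≈ 4966.7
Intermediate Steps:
Function('F')(O) = Mul(Rational(-1, 3), Pow(Add(-3, O), 2)) (Function('F')(O) = Mul(Rational(-1, 3), Pow(Add(O, -3), 2)) = Mul(Rational(-1, 3), Pow(Add(-3, O), 2)))
S = -47 (S = Add(-7, Mul(Add(-2, -6), 5)) = Add(-7, Mul(-8, 5)) = Add(-7, -40) = -47)
Add(S, Mul(Function('F')(-10), -89)) = Add(-47, Mul(Mul(Rational(-1, 3), Pow(Add(-3, -10), 2)), -89)) = Add(-47, Mul(Mul(Rational(-1, 3), Pow(-13, 2)), -89)) = Add(-47, Mul(Mul(Rational(-1, 3), 169), -89)) = Add(-47, Mul(Rational(-169, 3), -89)) = Add(-47, Rational(15041, 3)) = Rational(14900, 3)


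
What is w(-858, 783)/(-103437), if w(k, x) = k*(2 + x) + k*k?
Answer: -20878/34479 ≈ -0.60553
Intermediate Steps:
w(k, x) = k² + k*(2 + x) (w(k, x) = k*(2 + x) + k² = k² + k*(2 + x))
w(-858, 783)/(-103437) = -858*(2 - 858 + 783)/(-103437) = -858*(-73)*(-1/103437) = 62634*(-1/103437) = -20878/34479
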